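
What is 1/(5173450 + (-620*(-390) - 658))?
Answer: 1/5414592 ≈ 1.8469e-7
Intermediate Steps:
1/(5173450 + (-620*(-390) - 658)) = 1/(5173450 + (241800 - 658)) = 1/(5173450 + 241142) = 1/5414592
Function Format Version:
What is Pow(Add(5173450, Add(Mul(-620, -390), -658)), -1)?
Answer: Rational(1, 5414592) ≈ 1.8469e-7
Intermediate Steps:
Pow(Add(5173450, Add(Mul(-620, -390), -658)), -1) = Pow(Add(5173450, Add(241800, -658)), -1) = Pow(Add(5173450, 241142), -1) = Pow(5414592, -1) = Rational(1, 5414592)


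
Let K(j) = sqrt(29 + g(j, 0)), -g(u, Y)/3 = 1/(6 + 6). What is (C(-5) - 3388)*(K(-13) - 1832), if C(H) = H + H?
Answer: 6225136 - 1699*sqrt(115) ≈ 6.2069e+6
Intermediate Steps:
g(u, Y) = -1/4 (g(u, Y) = -3/(6 + 6) = -3/12 = -3*1/12 = -1/4)
C(H) = 2*H
K(j) = sqrt(115)/2 (K(j) = sqrt(29 - 1/4) = sqrt(115/4) = sqrt(115)/2)
(C(-5) - 3388)*(K(-13) - 1832) = (2*(-5) - 3388)*(sqrt(115)/2 - 1832) = (-10 - 3388)*(-1832 + sqrt(115)/2) = -3398*(-1832 + sqrt(115)/2) = 6225136 - 1699*sqrt(115)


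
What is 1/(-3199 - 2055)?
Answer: -1/5254 ≈ -0.00019033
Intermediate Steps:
1/(-3199 - 2055) = 1/(-5254) = -1/5254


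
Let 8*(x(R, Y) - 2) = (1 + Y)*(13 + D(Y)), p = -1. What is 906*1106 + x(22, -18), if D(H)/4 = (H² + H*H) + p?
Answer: 7972087/8 ≈ 9.9651e+5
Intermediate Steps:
D(H) = -4 + 8*H² (D(H) = 4*((H² + H*H) - 1) = 4*((H² + H²) - 1) = 4*(2*H² - 1) = 4*(-1 + 2*H²) = -4 + 8*H²)
x(R, Y) = 2 + (1 + Y)*(9 + 8*Y²)/8 (x(R, Y) = 2 + ((1 + Y)*(13 + (-4 + 8*Y²)))/8 = 2 + ((1 + Y)*(9 + 8*Y²))/8 = 2 + (1 + Y)*(9 + 8*Y²)/8)
906*1106 + x(22, -18) = 906*1106 + (25/8 + (-18)² + (-18)³ + (9/8)*(-18)) = 1002036 + (25/8 + 324 - 5832 - 81/4) = 1002036 - 44201/8 = 7972087/8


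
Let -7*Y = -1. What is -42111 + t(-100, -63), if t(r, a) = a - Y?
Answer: -295219/7 ≈ -42174.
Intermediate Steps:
Y = ⅐ (Y = -⅐*(-1) = ⅐ ≈ 0.14286)
t(r, a) = -⅐ + a (t(r, a) = a - 1*⅐ = a - ⅐ = -⅐ + a)
-42111 + t(-100, -63) = -42111 + (-⅐ - 63) = -42111 - 442/7 = -295219/7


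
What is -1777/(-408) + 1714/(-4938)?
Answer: 1345919/335784 ≈ 4.0083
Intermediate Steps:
-1777/(-408) + 1714/(-4938) = -1777*(-1/408) + 1714*(-1/4938) = 1777/408 - 857/2469 = 1345919/335784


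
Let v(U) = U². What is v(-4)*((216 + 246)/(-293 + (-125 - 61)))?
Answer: -7392/479 ≈ -15.432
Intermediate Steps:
v(-4)*((216 + 246)/(-293 + (-125 - 61))) = (-4)²*((216 + 246)/(-293 + (-125 - 61))) = 16*(462/(-293 - 186)) = 16*(462/(-479)) = 16*(462*(-1/479)) = 16*(-462/479) = -7392/479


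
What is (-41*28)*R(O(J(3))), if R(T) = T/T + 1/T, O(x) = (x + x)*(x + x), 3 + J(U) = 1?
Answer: -4879/4 ≈ -1219.8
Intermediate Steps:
J(U) = -2 (J(U) = -3 + 1 = -2)
O(x) = 4*x² (O(x) = (2*x)*(2*x) = 4*x²)
R(T) = 1 + 1/T
(-41*28)*R(O(J(3))) = (-41*28)*((1 + 4*(-2)²)/((4*(-2)²))) = -1148*(1 + 4*4)/(4*4) = -1148*(1 + 16)/16 = -287*17/4 = -1148*17/16 = -4879/4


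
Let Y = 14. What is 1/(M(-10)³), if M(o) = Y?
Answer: 1/2744 ≈ 0.00036443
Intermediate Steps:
M(o) = 14
1/(M(-10)³) = 1/(14³) = 1/2744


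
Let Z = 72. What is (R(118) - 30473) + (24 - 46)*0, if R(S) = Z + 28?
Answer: -30373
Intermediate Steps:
R(S) = 100 (R(S) = 72 + 28 = 100)
(R(118) - 30473) + (24 - 46)*0 = (100 - 30473) + (24 - 46)*0 = -30373 - 22*0 = -30373 + 0 = -30373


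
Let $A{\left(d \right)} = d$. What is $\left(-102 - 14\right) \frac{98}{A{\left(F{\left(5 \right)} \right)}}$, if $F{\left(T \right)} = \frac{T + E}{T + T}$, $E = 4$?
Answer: $- \frac{113680}{9} \approx -12631.0$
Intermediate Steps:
$F{\left(T \right)} = \frac{4 + T}{2 T}$ ($F{\left(T \right)} = \frac{T + 4}{T + T} = \frac{4 + T}{2 T}$)
$\left(-102 - 14\right) \frac{98}{A{\left(F{\left(5 \right)} \right)}} = \left(-102 - 14\right) \frac{98}{\frac{1}{2} \cdot \frac{1}{5} \left(4 + 5\right)} = - 116 \frac{98}{\frac{1}{2} \cdot \frac{1}{5} \cdot 9} = - 116 \frac{98}{\frac{9}{10}} = - 116 \cdot 98 \cdot \frac{10}{9} = \left(-116\right) \frac{980}{9} = - \frac{113680}{9}$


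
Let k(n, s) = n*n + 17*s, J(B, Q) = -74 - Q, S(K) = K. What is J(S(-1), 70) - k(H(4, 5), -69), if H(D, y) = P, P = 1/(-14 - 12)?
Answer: 695603/676 ≈ 1029.0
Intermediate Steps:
P = -1/26 (P = 1/(-26) = -1/26 ≈ -0.038462)
H(D, y) = -1/26
k(n, s) = n² + 17*s
J(S(-1), 70) - k(H(4, 5), -69) = (-74 - 1*70) - ((-1/26)² + 17*(-69)) = (-74 - 70) - (1/676 - 1173) = -144 - 1*(-792947/676) = -144 + 792947/676 = 695603/676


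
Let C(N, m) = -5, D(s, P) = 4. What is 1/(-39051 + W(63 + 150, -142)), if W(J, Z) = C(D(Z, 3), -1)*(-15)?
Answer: -1/38976 ≈ -2.5657e-5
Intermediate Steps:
W(J, Z) = 75 (W(J, Z) = -5*(-15) = 75)
1/(-39051 + W(63 + 150, -142)) = 1/(-39051 + 75) = 1/(-38976) = -1/38976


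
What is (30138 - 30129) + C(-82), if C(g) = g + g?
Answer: -155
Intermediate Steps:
C(g) = 2*g
(30138 - 30129) + C(-82) = (30138 - 30129) + 2*(-82) = 9 - 164 = -155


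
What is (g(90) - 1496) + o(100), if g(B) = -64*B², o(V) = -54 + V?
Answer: -519850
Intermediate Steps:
(g(90) - 1496) + o(100) = (-64*90² - 1496) + (-54 + 100) = (-64*8100 - 1496) + 46 = (-518400 - 1496) + 46 = -519896 + 46 = -519850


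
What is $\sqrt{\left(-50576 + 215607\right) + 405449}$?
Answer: $4 \sqrt{35655} \approx 755.3$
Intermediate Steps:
$\sqrt{\left(-50576 + 215607\right) + 405449} = \sqrt{165031 + 405449} = \sqrt{570480} = 4 \sqrt{35655}$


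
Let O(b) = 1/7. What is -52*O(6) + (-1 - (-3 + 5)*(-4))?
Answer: -3/7 ≈ -0.42857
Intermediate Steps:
O(b) = ⅐
-52*O(6) + (-1 - (-3 + 5)*(-4)) = -52*⅐ + (-1 - (-3 + 5)*(-4)) = -52/7 + (-1 - 1*2*(-4)) = -52/7 + (-1 - 2*(-4)) = -52/7 + (-1 + 8) = -52/7 + 7 = -3/7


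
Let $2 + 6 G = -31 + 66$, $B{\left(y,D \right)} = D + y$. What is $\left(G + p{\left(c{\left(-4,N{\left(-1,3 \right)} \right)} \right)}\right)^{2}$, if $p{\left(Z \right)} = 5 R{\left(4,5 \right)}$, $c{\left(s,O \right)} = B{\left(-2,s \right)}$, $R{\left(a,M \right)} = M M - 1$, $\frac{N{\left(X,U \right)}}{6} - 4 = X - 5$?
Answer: $\frac{63001}{4} \approx 15750.0$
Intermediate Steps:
$N{\left(X,U \right)} = -6 + 6 X$ ($N{\left(X,U \right)} = 24 + 6 \left(X - 5\right) = 24 + 6 \left(-5 + X\right) = 24 + \left(-30 + 6 X\right) = -6 + 6 X$)
$R{\left(a,M \right)} = -1 + M^{2}$ ($R{\left(a,M \right)} = M^{2} - 1 = -1 + M^{2}$)
$c{\left(s,O \right)} = -2 + s$ ($c{\left(s,O \right)} = s - 2 = -2 + s$)
$p{\left(Z \right)} = 120$ ($p{\left(Z \right)} = 5 \left(-1 + 5^{2}\right) = 5 \left(-1 + 25\right) = 5 \cdot 24 = 120$)
$G = \frac{11}{2}$ ($G = - \frac{1}{3} + \frac{-31 + 66}{6} = - \frac{1}{3} + \frac{1}{6} \cdot 35 = - \frac{1}{3} + \frac{35}{6} = \frac{11}{2} \approx 5.5$)
$\left(G + p{\left(c{\left(-4,N{\left(-1,3 \right)} \right)} \right)}\right)^{2} = \left(\frac{11}{2} + 120\right)^{2} = \left(\frac{251}{2}\right)^{2} = \frac{63001}{4}$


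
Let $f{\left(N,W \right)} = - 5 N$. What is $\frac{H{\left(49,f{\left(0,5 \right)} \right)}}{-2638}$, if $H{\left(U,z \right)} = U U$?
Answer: $- \frac{2401}{2638} \approx -0.91016$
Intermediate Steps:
$H{\left(U,z \right)} = U^{2}$
$\frac{H{\left(49,f{\left(0,5 \right)} \right)}}{-2638} = \frac{49^{2}}{-2638} = 2401 \left(- \frac{1}{2638}\right) = - \frac{2401}{2638}$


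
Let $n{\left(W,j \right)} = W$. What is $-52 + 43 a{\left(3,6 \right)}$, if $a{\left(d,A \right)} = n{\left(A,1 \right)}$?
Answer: $206$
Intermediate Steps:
$a{\left(d,A \right)} = A$
$-52 + 43 a{\left(3,6 \right)} = -52 + 43 \cdot 6 = -52 + 258 = 206$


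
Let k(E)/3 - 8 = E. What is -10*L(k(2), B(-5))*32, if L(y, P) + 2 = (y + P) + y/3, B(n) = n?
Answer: -10560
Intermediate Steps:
k(E) = 24 + 3*E
L(y, P) = -2 + P + 4*y/3 (L(y, P) = -2 + ((y + P) + y/3) = -2 + ((P + y) + y*(⅓)) = -2 + ((P + y) + y/3) = -2 + (P + 4*y/3) = -2 + P + 4*y/3)
-10*L(k(2), B(-5))*32 = -10*(-2 - 5 + 4*(24 + 3*2)/3)*32 = -10*(-2 - 5 + 4*(24 + 6)/3)*32 = -10*(-2 - 5 + (4/3)*30)*32 = -10*(-2 - 5 + 40)*32 = -10*33*32 = -330*32 = -10560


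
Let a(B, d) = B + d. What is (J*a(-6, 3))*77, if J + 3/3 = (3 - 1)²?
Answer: -693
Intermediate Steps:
J = 3 (J = -1 + (3 - 1)² = -1 + 2² = -1 + 4 = 3)
(J*a(-6, 3))*77 = (3*(-6 + 3))*77 = (3*(-3))*77 = -9*77 = -693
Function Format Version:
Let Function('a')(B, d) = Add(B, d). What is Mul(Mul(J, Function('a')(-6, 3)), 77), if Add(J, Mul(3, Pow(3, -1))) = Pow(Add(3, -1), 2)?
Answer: -693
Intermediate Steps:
J = 3 (J = Add(-1, Pow(Add(3, -1), 2)) = Add(-1, Pow(2, 2)) = Add(-1, 4) = 3)
Mul(Mul(J, Function('a')(-6, 3)), 77) = Mul(Mul(3, Add(-6, 3)), 77) = Mul(Mul(3, -3), 77) = Mul(-9, 77) = -693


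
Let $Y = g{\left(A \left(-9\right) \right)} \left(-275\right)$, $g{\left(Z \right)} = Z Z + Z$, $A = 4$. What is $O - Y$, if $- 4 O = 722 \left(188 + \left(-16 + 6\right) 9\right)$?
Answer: $328811$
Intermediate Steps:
$g{\left(Z \right)} = Z + Z^{2}$ ($g{\left(Z \right)} = Z^{2} + Z = Z + Z^{2}$)
$Y = -346500$ ($Y = 4 \left(-9\right) \left(1 + 4 \left(-9\right)\right) \left(-275\right) = - 36 \left(1 - 36\right) \left(-275\right) = \left(-36\right) \left(-35\right) \left(-275\right) = 1260 \left(-275\right) = -346500$)
$O = -17689$ ($O = - \frac{722 \left(188 + \left(-16 + 6\right) 9\right)}{4} = - \frac{722 \left(188 - 90\right)}{4} = - \frac{722 \cdot 98}{4} = \left(- \frac{1}{4}\right) 70756 = -17689$)
$O - Y = -17689 - -346500 = -17689 + 346500 = 328811$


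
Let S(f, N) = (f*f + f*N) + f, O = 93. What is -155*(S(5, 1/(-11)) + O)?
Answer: -208940/11 ≈ -18995.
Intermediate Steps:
S(f, N) = f + f² + N*f (S(f, N) = (f² + N*f) + f = f + f² + N*f)
-155*(S(5, 1/(-11)) + O) = -155*(5*(1 + 1/(-11) + 5) + 93) = -155*(5*(1 - 1/11 + 5) + 93) = -155*(5*(65/11) + 93) = -155*(325/11 + 93) = -155*1348/11 = -208940/11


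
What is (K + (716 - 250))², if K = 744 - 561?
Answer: 421201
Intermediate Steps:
K = 183
(K + (716 - 250))² = (183 + (716 - 250))² = (183 + 466)² = 649² = 421201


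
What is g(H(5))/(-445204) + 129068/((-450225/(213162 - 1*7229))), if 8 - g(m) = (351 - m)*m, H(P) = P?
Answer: -5916618405911563/100220985450 ≈ -59036.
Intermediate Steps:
g(m) = 8 - m*(351 - m) (g(m) = 8 - (351 - m)*m = 8 - m*(351 - m))
g(H(5))/(-445204) + 129068/((-450225/(213162 - 1*7229))) = (8 + 5² - 351*5)/(-445204) + 129068/((-450225/(213162 - 1*7229))) = (8 + 25 - 1755)*(-1/445204) + 129068/((-450225/(213162 - 7229))) = -1722*(-1/445204) + 129068/((-450225/205933)) = 861/222602 + 129068/((-450225*1/205933)) = 861/222602 + 129068/(-450225/205933) = 861/222602 + 129068*(-205933/450225) = 861/222602 - 26579360444/450225 = -5916618405911563/100220985450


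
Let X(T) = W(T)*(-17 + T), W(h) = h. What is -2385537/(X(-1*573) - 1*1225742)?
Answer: 2385537/887672 ≈ 2.6874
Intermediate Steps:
X(T) = T*(-17 + T)
-2385537/(X(-1*573) - 1*1225742) = -2385537/((-1*573)*(-17 - 1*573) - 1*1225742) = -2385537/(-573*(-17 - 573) - 1225742) = -2385537/(-573*(-590) - 1225742) = -2385537/(338070 - 1225742) = -2385537/(-887672) = -2385537*(-1/887672) = 2385537/887672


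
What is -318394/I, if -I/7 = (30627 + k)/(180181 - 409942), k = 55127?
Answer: -5225323131/42877 ≈ -1.2187e+5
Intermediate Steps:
I = 85754/32823 (I = -7*(30627 + 55127)/(180181 - 409942) = -600278/(-229761) = -600278*(-1)/229761 = -7*(-85754/229761) = 85754/32823 ≈ 2.6126)
-318394/I = -318394/85754/32823 = -318394*32823/85754 = -5225323131/42877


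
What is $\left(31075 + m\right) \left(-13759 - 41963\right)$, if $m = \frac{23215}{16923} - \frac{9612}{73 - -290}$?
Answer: $- \frac{1180941178472152}{682561} \approx -1.7302 \cdot 10^{9}$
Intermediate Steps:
$m = - \frac{51412277}{2047683}$ ($m = 23215 \cdot \frac{1}{16923} - \frac{9612}{73 + 290} = \frac{23215}{16923} - \frac{9612}{363} = \frac{23215}{16923} - \frac{3204}{121} = - \frac{51412277}{2047683} \approx -25.108$)
$\left(31075 + m\right) \left(-13759 - 41963\right) = \left(31075 - \frac{51412277}{2047683}\right) \left(-13759 - 41963\right) = \frac{63580336948}{2047683} \left(-55722\right) = - \frac{1180941178472152}{682561}$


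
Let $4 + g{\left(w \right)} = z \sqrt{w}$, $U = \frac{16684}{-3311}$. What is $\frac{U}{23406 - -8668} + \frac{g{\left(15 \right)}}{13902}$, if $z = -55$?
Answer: $- \frac{545456}{1226205057} - \frac{55 \sqrt{15}}{13902} \approx -0.015767$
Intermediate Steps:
$U = - \frac{388}{77}$ ($U = 16684 \left(- \frac{1}{3311}\right) = - \frac{388}{77} \approx -5.039$)
$g{\left(w \right)} = -4 - 55 \sqrt{w}$
$\frac{U}{23406 - -8668} + \frac{g{\left(15 \right)}}{13902} = - \frac{388}{77 \left(23406 - -8668\right)} + \frac{-4 - 55 \sqrt{15}}{13902} = - \frac{388}{77 \left(23406 + 8668\right)} + \left(-4 - 55 \sqrt{15}\right) \frac{1}{13902} = - \frac{388}{77 \cdot 32074} - \left(\frac{2}{6951} + \frac{55 \sqrt{15}}{13902}\right) = \left(- \frac{388}{77}\right) \frac{1}{32074} - \left(\frac{2}{6951} + \frac{55 \sqrt{15}}{13902}\right) = - \frac{194}{1234849} - \left(\frac{2}{6951} + \frac{55 \sqrt{15}}{13902}\right) = - \frac{545456}{1226205057} - \frac{55 \sqrt{15}}{13902}$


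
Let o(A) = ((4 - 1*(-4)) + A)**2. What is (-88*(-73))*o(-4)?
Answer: 102784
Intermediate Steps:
o(A) = (8 + A)**2 (o(A) = ((4 + 4) + A)**2 = (8 + A)**2)
(-88*(-73))*o(-4) = (-88*(-73))*(8 - 4)**2 = 6424*4**2 = 6424*16 = 102784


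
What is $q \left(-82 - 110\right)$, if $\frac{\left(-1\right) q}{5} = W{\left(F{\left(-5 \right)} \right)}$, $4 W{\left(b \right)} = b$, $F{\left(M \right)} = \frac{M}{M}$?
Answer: $240$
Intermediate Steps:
$F{\left(M \right)} = 1$
$W{\left(b \right)} = \frac{b}{4}$
$q = - \frac{5}{4}$ ($q = - 5 \cdot \frac{1}{4} \cdot 1 = \left(-5\right) \frac{1}{4} = - \frac{5}{4} \approx -1.25$)
$q \left(-82 - 110\right) = - \frac{5 \left(-82 - 110\right)}{4} = \left(- \frac{5}{4}\right) \left(-192\right) = 240$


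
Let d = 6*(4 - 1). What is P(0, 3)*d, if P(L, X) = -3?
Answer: -54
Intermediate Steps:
d = 18 (d = 6*3 = 18)
P(0, 3)*d = -3*18 = -54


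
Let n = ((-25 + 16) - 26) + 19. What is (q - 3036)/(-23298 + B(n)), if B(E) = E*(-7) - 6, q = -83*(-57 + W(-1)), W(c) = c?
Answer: -889/11596 ≈ -0.076664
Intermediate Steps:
n = -16 (n = (-9 - 26) + 19 = -35 + 19 = -16)
q = 4814 (q = -83*(-57 - 1) = -83*(-58) = 4814)
B(E) = -6 - 7*E (B(E) = -7*E - 6 = -6 - 7*E)
(q - 3036)/(-23298 + B(n)) = (4814 - 3036)/(-23298 + (-6 - 7*(-16))) = 1778/(-23298 + (-6 + 112)) = 1778/(-23298 + 106) = 1778/(-23192) = 1778*(-1/23192) = -889/11596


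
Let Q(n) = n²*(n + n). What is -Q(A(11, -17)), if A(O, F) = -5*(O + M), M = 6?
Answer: 1228250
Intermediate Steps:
A(O, F) = -30 - 5*O (A(O, F) = -5*(O + 6) = -5*(6 + O) = -30 - 5*O)
Q(n) = 2*n³ (Q(n) = n²*(2*n) = 2*n³)
-Q(A(11, -17)) = -2*(-30 - 5*11)³ = -2*(-30 - 55)³ = -2*(-85)³ = -2*(-614125) = -1*(-1228250) = 1228250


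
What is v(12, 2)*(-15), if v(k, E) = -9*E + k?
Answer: 90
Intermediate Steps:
v(k, E) = k - 9*E
v(12, 2)*(-15) = (12 - 9*2)*(-15) = (12 - 18)*(-15) = -6*(-15) = 90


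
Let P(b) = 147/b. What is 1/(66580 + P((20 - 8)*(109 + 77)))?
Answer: 744/49535569 ≈ 1.5020e-5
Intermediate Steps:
1/(66580 + P((20 - 8)*(109 + 77))) = 1/(66580 + 147/(((20 - 8)*(109 + 77)))) = 1/(66580 + 147/((12*186))) = 1/(66580 + 147/2232) = 1/(66580 + 147*(1/2232)) = 1/(66580 + 49/744) = 1/(49535569/744) = 744/49535569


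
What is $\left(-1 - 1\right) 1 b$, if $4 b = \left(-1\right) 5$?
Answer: $\frac{5}{2} \approx 2.5$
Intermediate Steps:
$b = - \frac{5}{4}$ ($b = \frac{\left(-1\right) 5}{4} = \frac{1}{4} \left(-5\right) = - \frac{5}{4} \approx -1.25$)
$\left(-1 - 1\right) 1 b = \left(-1 - 1\right) 1 \left(- \frac{5}{4}\right) = \left(-2\right) 1 \left(- \frac{5}{4}\right) = \left(-2\right) \left(- \frac{5}{4}\right) = \frac{5}{2}$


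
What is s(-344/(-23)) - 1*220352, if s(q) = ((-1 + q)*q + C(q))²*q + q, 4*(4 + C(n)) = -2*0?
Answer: 2617169477784/6436343 ≈ 4.0662e+5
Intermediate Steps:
C(n) = -4 (C(n) = -4 + (-2*0)/4 = -4 + (¼)*0 = -4 + 0 = -4)
s(q) = q + q*(-4 + q*(-1 + q))² (s(q) = ((-1 + q)*q - 4)²*q + q = (q*(-1 + q) - 4)²*q + q = (-4 + q*(-1 + q))²*q + q = q*(-4 + q*(-1 + q))² + q = q + q*(-4 + q*(-1 + q))²)
s(-344/(-23)) - 1*220352 = (-344/(-23))*(1 + (4 - 344/(-23) - (-344/(-23))²)²) - 1*220352 = (-344*(-1/23))*(1 + (4 - 344*(-1/23) - (-344*(-1/23))²)²) - 220352 = 344*(1 + (4 + 344/23 - (344/23)²)²)/23 - 220352 = 344*(1 + (4 + 344/23 - 1*118336/529)²)/23 - 220352 = 344*(1 + (4 + 344/23 - 118336/529)²)/23 - 220352 = 344*(1 + (-108308/529)²)/23 - 220352 = 344*(1 + 11730622864/279841)/23 - 220352 = (344/23)*(11730902705/279841) - 220352 = 4035430530520/6436343 - 220352 = 2617169477784/6436343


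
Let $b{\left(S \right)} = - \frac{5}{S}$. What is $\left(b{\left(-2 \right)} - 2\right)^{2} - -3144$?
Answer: $\frac{12577}{4} \approx 3144.3$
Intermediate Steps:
$\left(b{\left(-2 \right)} - 2\right)^{2} - -3144 = \left(- \frac{5}{-2} - 2\right)^{2} - -3144 = \left(\left(-5\right) \left(- \frac{1}{2}\right) - 2\right)^{2} + 3144 = \left(\frac{5}{2} - 2\right)^{2} + 3144 = \left(\frac{1}{2}\right)^{2} + 3144 = \frac{1}{4} + 3144 = \frac{12577}{4}$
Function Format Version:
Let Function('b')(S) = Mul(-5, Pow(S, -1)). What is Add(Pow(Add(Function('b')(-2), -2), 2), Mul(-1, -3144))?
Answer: Rational(12577, 4) ≈ 3144.3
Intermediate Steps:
Add(Pow(Add(Function('b')(-2), -2), 2), Mul(-1, -3144)) = Add(Pow(Add(Mul(-5, Pow(-2, -1)), -2), 2), Mul(-1, -3144)) = Add(Pow(Add(Mul(-5, Rational(-1, 2)), -2), 2), 3144) = Add(Pow(Add(Rational(5, 2), -2), 2), 3144) = Add(Pow(Rational(1, 2), 2), 3144) = Add(Rational(1, 4), 3144) = Rational(12577, 4)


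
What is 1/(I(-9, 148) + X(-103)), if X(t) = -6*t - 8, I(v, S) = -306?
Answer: 1/304 ≈ 0.0032895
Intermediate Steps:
X(t) = -8 - 6*t
1/(I(-9, 148) + X(-103)) = 1/(-306 + (-8 - 6*(-103))) = 1/(-306 + (-8 + 618)) = 1/(-306 + 610) = 1/304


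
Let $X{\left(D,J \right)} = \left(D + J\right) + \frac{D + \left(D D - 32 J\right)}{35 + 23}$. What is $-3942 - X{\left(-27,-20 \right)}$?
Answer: $- \frac{113626}{29} \approx -3918.1$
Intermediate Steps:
$X{\left(D,J \right)} = \frac{D^{2}}{58} + \frac{13 J}{29} + \frac{59 D}{58}$ ($X{\left(D,J \right)} = \left(D + J\right) + \frac{D + \left(D^{2} - 32 J\right)}{58} = \left(D + J\right) + \left(D + D^{2} - 32 J\right) \frac{1}{58} = \left(D + J\right) + \left(- \frac{16 J}{29} + \frac{D}{58} + \frac{D^{2}}{58}\right) = \frac{D^{2}}{58} + \frac{13 J}{29} + \frac{59 D}{58}$)
$-3942 - X{\left(-27,-20 \right)} = -3942 - \left(\frac{\left(-27\right)^{2}}{58} + \frac{13}{29} \left(-20\right) + \frac{59}{58} \left(-27\right)\right) = -3942 - \left(\frac{1}{58} \cdot 729 - \frac{260}{29} - \frac{1593}{58}\right) = -3942 - \left(\frac{729}{58} - \frac{260}{29} - \frac{1593}{58}\right) = -3942 - - \frac{692}{29} = -3942 + \frac{692}{29} = - \frac{113626}{29}$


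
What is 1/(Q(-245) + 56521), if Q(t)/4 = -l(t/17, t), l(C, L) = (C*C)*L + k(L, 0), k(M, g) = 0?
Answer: 289/75159069 ≈ 3.8452e-6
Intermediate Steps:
l(C, L) = L*C² (l(C, L) = (C*C)*L + 0 = C²*L + 0 = L*C² + 0 = L*C²)
Q(t) = -4*t³/289 (Q(t) = 4*(-t*(t/17)²) = 4*(-t*t²/289) = 4*(-t³/289) = -4*t³/289)
1/(Q(-245) + 56521) = 1/(-4/289*(-245)³ + 56521) = 1/(-4/289*(-14706125) + 56521) = 1/(58824500/289 + 56521) = 1/(75159069/289) = 289/75159069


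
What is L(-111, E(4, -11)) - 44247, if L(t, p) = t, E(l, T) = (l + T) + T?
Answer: -44358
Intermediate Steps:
E(l, T) = l + 2*T (E(l, T) = (T + l) + T = l + 2*T)
L(-111, E(4, -11)) - 44247 = -111 - 44247 = -44358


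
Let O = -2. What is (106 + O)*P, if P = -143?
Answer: -14872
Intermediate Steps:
(106 + O)*P = (106 - 2)*(-143) = 104*(-143) = -14872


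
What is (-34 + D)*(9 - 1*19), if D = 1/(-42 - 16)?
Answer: 9865/29 ≈ 340.17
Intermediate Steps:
D = -1/58 (D = 1/(-58) = -1/58 ≈ -0.017241)
(-34 + D)*(9 - 1*19) = (-34 - 1/58)*(9 - 1*19) = -1973*(9 - 19)/58 = -1973/58*(-10) = 9865/29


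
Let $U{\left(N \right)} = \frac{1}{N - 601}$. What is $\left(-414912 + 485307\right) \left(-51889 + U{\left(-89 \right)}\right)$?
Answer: $- \frac{168025407823}{46} \approx -3.6527 \cdot 10^{9}$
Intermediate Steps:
$U{\left(N \right)} = \frac{1}{-601 + N}$
$\left(-414912 + 485307\right) \left(-51889 + U{\left(-89 \right)}\right) = \left(-414912 + 485307\right) \left(-51889 + \frac{1}{-601 - 89}\right) = 70395 \left(-51889 + \frac{1}{-690}\right) = 70395 \left(-51889 - \frac{1}{690}\right) = 70395 \left(- \frac{35803411}{690}\right) = - \frac{168025407823}{46}$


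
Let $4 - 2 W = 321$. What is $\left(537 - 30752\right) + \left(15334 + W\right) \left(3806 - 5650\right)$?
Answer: $-28013837$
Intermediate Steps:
$W = - \frac{317}{2}$ ($W = 2 - \frac{321}{2} = - \frac{317}{2} \approx -158.5$)
$\left(537 - 30752\right) + \left(15334 + W\right) \left(3806 - 5650\right) = \left(537 - 30752\right) + \left(15334 - \frac{317}{2}\right) \left(3806 - 5650\right) = -30215 + \frac{30351}{2} \left(-1844\right) = -30215 - 27983622 = -28013837$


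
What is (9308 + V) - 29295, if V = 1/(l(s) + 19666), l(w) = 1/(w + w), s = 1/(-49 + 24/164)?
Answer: -32191242001/1610609 ≈ -19987.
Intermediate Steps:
s = -41/2003 (s = 1/(-49 + 24*(1/164)) = 1/(-49 + 6/41) = 1/(-2003/41) = -41/2003 ≈ -0.020469)
l(w) = 1/(2*w)
V = 82/1610609 (V = 1/(1/(2*(-41/2003)) + 19666) = 1/((1/2)*(-2003/41) + 19666) = 1/(-2003/82 + 19666) = 1/(1610609/82) = 82/1610609 ≈ 5.0912e-5)
(9308 + V) - 29295 = (9308 + 82/1610609) - 29295 = 14991548654/1610609 - 29295 = -32191242001/1610609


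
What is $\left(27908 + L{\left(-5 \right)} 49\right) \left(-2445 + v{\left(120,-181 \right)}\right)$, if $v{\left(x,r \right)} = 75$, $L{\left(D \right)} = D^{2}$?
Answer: $-69045210$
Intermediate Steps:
$\left(27908 + L{\left(-5 \right)} 49\right) \left(-2445 + v{\left(120,-181 \right)}\right) = \left(27908 + \left(-5\right)^{2} \cdot 49\right) \left(-2445 + 75\right) = \left(27908 + 25 \cdot 49\right) \left(-2370\right) = \left(27908 + 1225\right) \left(-2370\right) = 29133 \left(-2370\right) = -69045210$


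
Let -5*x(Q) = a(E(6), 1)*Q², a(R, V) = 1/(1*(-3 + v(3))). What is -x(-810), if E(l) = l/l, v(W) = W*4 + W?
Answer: 10935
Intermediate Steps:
v(W) = 5*W (v(W) = 4*W + W = 5*W)
E(l) = 1
a(R, V) = 1/12 (a(R, V) = 1/(1*(-3 + 5*3)) = 1/(1*(-3 + 15)) = 1/(1*12) = 1/12)
x(Q) = -Q²/60
-x(-810) = -(-1)*(-810)²/60 = -(-1)*656100/60 = -1*(-10935) = 10935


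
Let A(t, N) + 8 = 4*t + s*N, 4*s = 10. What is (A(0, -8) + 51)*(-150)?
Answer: -3450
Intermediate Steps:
s = 5/2 (s = (¼)*10 = 5/2 ≈ 2.5000)
A(t, N) = -8 + 4*t + 5*N/2 (A(t, N) = -8 + (4*t + 5*N/2) = -8 + 4*t + 5*N/2)
(A(0, -8) + 51)*(-150) = ((-8 + 4*0 + (5/2)*(-8)) + 51)*(-150) = ((-8 + 0 - 20) + 51)*(-150) = (-28 + 51)*(-150) = 23*(-150) = -3450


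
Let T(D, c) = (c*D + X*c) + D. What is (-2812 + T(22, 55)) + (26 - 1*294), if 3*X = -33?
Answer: -2453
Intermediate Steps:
X = -11 (X = (⅓)*(-33) = -11)
T(D, c) = D - 11*c + D*c (T(D, c) = (c*D - 11*c) + D = (D*c - 11*c) + D = (-11*c + D*c) + D = D - 11*c + D*c)
(-2812 + T(22, 55)) + (26 - 1*294) = (-2812 + (22 - 11*55 + 22*55)) + (26 - 1*294) = (-2812 + (22 - 605 + 1210)) + (26 - 294) = (-2812 + 627) - 268 = -2185 - 268 = -2453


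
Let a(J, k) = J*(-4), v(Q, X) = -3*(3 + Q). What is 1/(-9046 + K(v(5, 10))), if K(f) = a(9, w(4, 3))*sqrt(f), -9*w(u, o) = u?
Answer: I/(2*(-4523*I + 36*sqrt(6))) ≈ -0.0001105 + 2.1544e-6*I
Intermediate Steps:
w(u, o) = -u/9
v(Q, X) = -9 - 3*Q
a(J, k) = -4*J
K(f) = -36*sqrt(f) (K(f) = (-4*9)*sqrt(f) = -36*sqrt(f))
1/(-9046 + K(v(5, 10))) = 1/(-9046 - 36*sqrt(-9 - 3*5)) = 1/(-9046 - 36*sqrt(-9 - 15)) = 1/(-9046 - 72*I*sqrt(6))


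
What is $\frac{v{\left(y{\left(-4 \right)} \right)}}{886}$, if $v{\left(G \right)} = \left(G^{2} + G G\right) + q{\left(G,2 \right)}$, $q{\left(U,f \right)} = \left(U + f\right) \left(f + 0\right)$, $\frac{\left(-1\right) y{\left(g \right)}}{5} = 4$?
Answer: $\frac{382}{443} \approx 0.8623$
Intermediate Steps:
$y{\left(g \right)} = -20$ ($y{\left(g \right)} = \left(-5\right) 4 = -20$)
$q{\left(U,f \right)} = f \left(U + f\right)$ ($q{\left(U,f \right)} = \left(U + f\right) f = f \left(U + f\right)$)
$v{\left(G \right)} = 4 + 2 G + 2 G^{2}$ ($v{\left(G \right)} = \left(G^{2} + G G\right) + 2 \left(G + 2\right) = \left(G^{2} + G^{2}\right) + 2 \left(2 + G\right) = 2 G^{2} + \left(4 + 2 G\right) = 4 + 2 G + 2 G^{2}$)
$\frac{v{\left(y{\left(-4 \right)} \right)}}{886} = \frac{4 + 2 \left(-20\right) + 2 \left(-20\right)^{2}}{886} = \left(4 - 40 + 2 \cdot 400\right) \frac{1}{886} = \left(4 - 40 + 800\right) \frac{1}{886} = 764 \cdot \frac{1}{886} = \frac{382}{443}$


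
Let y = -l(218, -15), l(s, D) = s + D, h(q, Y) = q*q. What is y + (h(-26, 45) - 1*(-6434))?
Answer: 6907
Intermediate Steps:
h(q, Y) = q²
l(s, D) = D + s
y = -203 (y = -(-15 + 218) = -1*203 = -203)
y + (h(-26, 45) - 1*(-6434)) = -203 + ((-26)² - 1*(-6434)) = -203 + (676 + 6434) = -203 + 7110 = 6907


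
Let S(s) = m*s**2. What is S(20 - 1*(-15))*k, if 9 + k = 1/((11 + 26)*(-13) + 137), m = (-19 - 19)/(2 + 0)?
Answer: 72082675/344 ≈ 2.0954e+5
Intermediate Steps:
m = -19 (m = -38/2 = -38*1/2 = -19)
k = -3097/344 (k = -9 + 1/((11 + 26)*(-13) + 137) = -9 + 1/(37*(-13) + 137) = -9 + 1/(-481 + 137) = -9 + 1/(-344) = -9 - 1/344 = -3097/344 ≈ -9.0029)
S(s) = -19*s**2
S(20 - 1*(-15))*k = -19*(20 - 1*(-15))**2*(-3097/344) = -19*(20 + 15)**2*(-3097/344) = -19*35**2*(-3097/344) = -19*1225*(-3097/344) = -23275*(-3097/344) = 72082675/344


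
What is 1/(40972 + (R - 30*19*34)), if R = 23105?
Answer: 1/44697 ≈ 2.2373e-5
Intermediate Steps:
1/(40972 + (R - 30*19*34)) = 1/(40972 + (23105 - 30*19*34)) = 1/(40972 + (23105 - 570*34)) = 1/(40972 + (23105 - 1*19380)) = 1/(40972 + (23105 - 19380)) = 1/(40972 + 3725) = 1/44697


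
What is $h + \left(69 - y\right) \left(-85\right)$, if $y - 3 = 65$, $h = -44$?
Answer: $-129$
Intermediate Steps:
$y = 68$ ($y = 3 + 65 = 68$)
$h + \left(69 - y\right) \left(-85\right) = -44 + \left(69 - 68\right) \left(-85\right) = -44 + 1 \left(-85\right) = -44 - 85 = -129$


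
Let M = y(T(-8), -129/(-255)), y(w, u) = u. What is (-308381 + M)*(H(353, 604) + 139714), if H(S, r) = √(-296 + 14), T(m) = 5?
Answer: -3662231150188/85 - 26212342*I*√282/85 ≈ -4.3085e+10 - 5.1786e+6*I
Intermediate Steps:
H(S, r) = I*√282 (H(S, r) = √(-282) = I*√282)
M = 43/85 (M = -129/(-255) = -129*(-1/255) = 43/85 ≈ 0.50588)
(-308381 + M)*(H(353, 604) + 139714) = (-308381 + 43/85)*(I*√282 + 139714) = -26212342*(139714 + I*√282)/85 = -3662231150188/85 - 26212342*I*√282/85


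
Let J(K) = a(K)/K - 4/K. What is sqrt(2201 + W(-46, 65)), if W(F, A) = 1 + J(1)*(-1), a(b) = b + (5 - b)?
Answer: sqrt(2201) ≈ 46.915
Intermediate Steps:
a(b) = 5
J(K) = 1/K (J(K) = 5/K - 4/K = 1/K)
W(F, A) = 0 (W(F, A) = 1 - 1/1 = 1 + 1*(-1) = 1 - 1 = 0)
sqrt(2201 + W(-46, 65)) = sqrt(2201 + 0) = sqrt(2201)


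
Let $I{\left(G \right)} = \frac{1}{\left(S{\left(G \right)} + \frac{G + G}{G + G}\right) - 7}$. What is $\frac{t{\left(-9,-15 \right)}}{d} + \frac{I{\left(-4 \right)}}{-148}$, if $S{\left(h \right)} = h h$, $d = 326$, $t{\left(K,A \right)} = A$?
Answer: $- \frac{11263}{241240} \approx -0.046688$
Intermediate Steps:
$S{\left(h \right)} = h^{2}$
$I{\left(G \right)} = \frac{1}{-6 + G^{2}}$ ($I{\left(G \right)} = \frac{1}{\left(G^{2} + \frac{G + G}{G + G}\right) - 7} = \frac{1}{\left(G^{2} + \frac{2 G}{2 G}\right) - 7} = \frac{1}{\left(G^{2} + 2 G \frac{1}{2 G}\right) - 7} = \frac{1}{\left(G^{2} + 1\right) - 7} = \frac{1}{\left(1 + G^{2}\right) - 7} = \frac{1}{-6 + G^{2}}$)
$\frac{t{\left(-9,-15 \right)}}{d} + \frac{I{\left(-4 \right)}}{-148} = - \frac{15}{326} + \frac{1}{\left(-6 + \left(-4\right)^{2}\right) \left(-148\right)} = \left(-15\right) \frac{1}{326} + \frac{1}{-6 + 16} \left(- \frac{1}{148}\right) = - \frac{15}{326} + \frac{1}{10} \left(- \frac{1}{148}\right) = - \frac{15}{326} - \frac{1}{1480} = - \frac{11263}{241240}$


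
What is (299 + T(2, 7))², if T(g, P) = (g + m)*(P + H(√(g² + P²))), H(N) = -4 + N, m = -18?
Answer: 76569 - 8032*√53 ≈ 18095.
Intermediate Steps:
T(g, P) = (-18 + g)*(-4 + P + √(P² + g²)) (T(g, P) = (g - 18)*(P + (-4 + √(g² + P²))) = (-18 + g)*(P + (-4 + √(P² + g²))) = (-18 + g)*(-4 + P + √(P² + g²)))
(299 + T(2, 7))² = (299 + (72 - 18*7 - 18*√(7² + 2²) + 7*2 + 2*(-4 + √(7² + 2²))))² = (299 + (72 - 126 - 18*√(49 + 4) + 14 + 2*(-4 + √(49 + 4))))² = (299 + (72 - 126 - 18*√53 + 14 + 2*(-4 + √53)))² = (299 + (72 - 126 - 18*√53 + 14 + (-8 + 2*√53)))² = (299 + (-48 - 16*√53))² = (251 - 16*√53)²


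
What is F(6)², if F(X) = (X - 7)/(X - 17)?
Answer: 1/121 ≈ 0.0082645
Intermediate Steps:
F(X) = (-7 + X)/(-17 + X)
F(6)² = ((-7 + 6)/(-17 + 6))² = (-1/(-11))² = (-1/11*(-1))² = (1/11)² = 1/121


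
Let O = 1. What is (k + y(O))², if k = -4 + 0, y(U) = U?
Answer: 9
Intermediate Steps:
k = -4
(k + y(O))² = (-4 + 1)² = (-3)² = 9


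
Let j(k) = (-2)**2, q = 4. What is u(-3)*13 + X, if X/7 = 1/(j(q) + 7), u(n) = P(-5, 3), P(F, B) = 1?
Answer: 150/11 ≈ 13.636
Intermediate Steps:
j(k) = 4
u(n) = 1
X = 7/11 (X = 7/(4 + 7) = 7/11 ≈ 0.63636)
u(-3)*13 + X = 1*13 + 7/11 = 13 + 7/11 = 150/11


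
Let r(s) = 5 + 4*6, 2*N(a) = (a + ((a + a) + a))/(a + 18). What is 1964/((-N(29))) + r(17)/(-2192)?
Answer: -101170409/63568 ≈ -1591.5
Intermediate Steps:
N(a) = 2*a/(18 + a) (N(a) = ((a + ((a + a) + a))/(a + 18))/2 = ((a + (2*a + a))/(18 + a))/2 = ((a + 3*a)/(18 + a))/2 = ((4*a)/(18 + a))/2 = (4*a/(18 + a))/2 = 2*a/(18 + a))
r(s) = 29 (r(s) = 5 + 24 = 29)
1964/((-N(29))) + r(17)/(-2192) = 1964/((-2*29/(18 + 29))) + 29/(-2192) = 1964/((-2*29/47)) + 29*(-1/2192) = 1964/((-2*29/47)) - 29/2192 = 1964/((-1*58/47)) - 29/2192 = 1964/(-58/47) - 29/2192 = 1964*(-47/58) - 29/2192 = -46154/29 - 29/2192 = -101170409/63568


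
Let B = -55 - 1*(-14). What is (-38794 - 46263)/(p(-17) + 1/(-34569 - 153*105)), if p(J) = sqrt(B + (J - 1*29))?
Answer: 615253734/31864395739 + 31152757567356*I*sqrt(87)/31864395739 ≈ 0.019309 + 9119.1*I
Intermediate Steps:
B = -41 (B = -55 + 14 = -41)
p(J) = sqrt(-70 + J) (p(J) = sqrt(-41 + (J - 1*29)) = sqrt(-41 + (J - 29)) = sqrt(-41 + (-29 + J)) = sqrt(-70 + J))
(-38794 - 46263)/(p(-17) + 1/(-34569 - 153*105)) = (-38794 - 46263)/(sqrt(-70 - 17) + 1/(-34569 - 153*105)) = -85057/(sqrt(-87) + 1/(-34569 - 16065)) = -85057/(I*sqrt(87) + 1/(-50634)) = -85057/(I*sqrt(87) - 1/50634) = -85057/(-1/50634 + I*sqrt(87))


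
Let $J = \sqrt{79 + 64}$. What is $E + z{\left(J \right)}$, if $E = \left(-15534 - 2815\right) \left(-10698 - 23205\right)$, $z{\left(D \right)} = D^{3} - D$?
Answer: $622086147 + 142 \sqrt{143} \approx 6.2209 \cdot 10^{8}$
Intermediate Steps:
$J = \sqrt{143} \approx 11.958$
$E = 622086147$ ($E = \left(-18349\right) \left(-33903\right) = 622086147$)
$E + z{\left(J \right)} = 622086147 - \left(\sqrt{143} - 143 \sqrt{143}\right) = 622086147 + \left(143 \sqrt{143} - \sqrt{143}\right) = 622086147 + 142 \sqrt{143}$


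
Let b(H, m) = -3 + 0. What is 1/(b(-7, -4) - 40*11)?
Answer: -1/443 ≈ -0.0022573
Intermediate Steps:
b(H, m) = -3
1/(b(-7, -4) - 40*11) = 1/(-3 - 40*11) = 1/(-3 - 440) = 1/(-443) = -1/443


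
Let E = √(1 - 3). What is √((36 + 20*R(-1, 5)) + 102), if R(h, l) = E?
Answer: √(138 + 20*I*√2) ≈ 11.808 + 1.1977*I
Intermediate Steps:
E = I*√2 (E = √(-2) = I*√2 ≈ 1.4142*I)
R(h, l) = I*√2
√((36 + 20*R(-1, 5)) + 102) = √((36 + 20*(I*√2)) + 102) = √((36 + 20*I*√2) + 102) = √(138 + 20*I*√2)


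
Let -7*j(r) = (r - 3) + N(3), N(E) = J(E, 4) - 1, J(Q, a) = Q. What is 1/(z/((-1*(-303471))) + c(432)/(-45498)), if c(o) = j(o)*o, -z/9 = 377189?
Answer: -255691177/2710743043 ≈ -0.094325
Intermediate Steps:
z = -3394701 (z = -9*377189 = -3394701)
N(E) = -1 + E (N(E) = E - 1 = -1 + E)
j(r) = 1/7 - r/7 (j(r) = -((r - 3) + (-1 + 3))/7 = -((-3 + r) + 2)/7 = -(-1 + r)/7 = 1/7 - r/7)
c(o) = o*(1/7 - o/7) (c(o) = (1/7 - o/7)*o = o*(1/7 - o/7))
1/(z/((-1*(-303471))) + c(432)/(-45498)) = 1/(-3394701/((-1*(-303471))) + ((1/7)*432*(1 - 1*432))/(-45498)) = 1/(-3394701/303471 + ((1/7)*432*(1 - 432))*(-1/45498)) = 1/(-3394701*1/303471 + ((1/7)*432*(-431))*(-1/45498)) = 1/(-377189/33719 - 186192/7*(-1/45498)) = 1/(-377189/33719 + 31032/53081) = 1/(-2710743043/255691177) = -255691177/2710743043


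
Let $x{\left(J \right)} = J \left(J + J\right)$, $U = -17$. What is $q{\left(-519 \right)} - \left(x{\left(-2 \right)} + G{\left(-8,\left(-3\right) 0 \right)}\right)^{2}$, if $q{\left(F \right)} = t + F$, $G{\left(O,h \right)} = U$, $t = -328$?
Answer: $-928$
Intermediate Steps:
$G{\left(O,h \right)} = -17$
$x{\left(J \right)} = 2 J^{2}$ ($x{\left(J \right)} = J 2 J = 2 J^{2}$)
$q{\left(F \right)} = -328 + F$
$q{\left(-519 \right)} - \left(x{\left(-2 \right)} + G{\left(-8,\left(-3\right) 0 \right)}\right)^{2} = \left(-328 - 519\right) - \left(2 \left(-2\right)^{2} - 17\right)^{2} = -847 - \left(2 \cdot 4 - 17\right)^{2} = -847 - \left(8 - 17\right)^{2} = -847 - \left(-9\right)^{2} = -847 - 81 = -928$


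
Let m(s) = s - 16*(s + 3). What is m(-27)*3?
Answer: 1071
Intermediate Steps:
m(s) = -48 - 15*s (m(s) = s - 16*(3 + s) = s - (48 + 16*s) = s + (-48 - 16*s) = -48 - 15*s)
m(-27)*3 = (-48 - 15*(-27))*3 = (-48 + 405)*3 = 357*3 = 1071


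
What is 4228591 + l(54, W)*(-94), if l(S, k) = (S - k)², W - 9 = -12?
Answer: 3923185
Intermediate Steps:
W = -3 (W = 9 - 12 = -3)
4228591 + l(54, W)*(-94) = 4228591 + (54 - 1*(-3))²*(-94) = 4228591 + (54 + 3)²*(-94) = 4228591 + 57²*(-94) = 4228591 + 3249*(-94) = 4228591 - 305406 = 3923185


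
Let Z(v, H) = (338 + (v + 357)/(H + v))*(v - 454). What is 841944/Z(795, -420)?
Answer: 52621500/7269097 ≈ 7.2391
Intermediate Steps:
Z(v, H) = (-454 + v)*(338 + (357 + v)/(H + v)) (Z(v, H) = (338 + (357 + v)/(H + v))*(-454 + v) = (-454 + v)*(338 + (357 + v)/(H + v)))
841944/Z(795, -420) = 841944/(((-162078 - 153549*795 - 153452*(-420) + 339*795² + 338*(-420)*795)/(-420 + 795))) = 841944/(((-162078 - 122071455 + 64449840 + 339*632025 - 112858200)/375)) = 841944/(((-162078 - 122071455 + 64449840 + 214256475 - 112858200)/375)) = 841944/(((1/375)*43614582)) = 841944/(14538194/125) = 841944*(125/14538194) = 52621500/7269097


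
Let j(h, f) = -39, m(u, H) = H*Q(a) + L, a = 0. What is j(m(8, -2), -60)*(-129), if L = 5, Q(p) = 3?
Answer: 5031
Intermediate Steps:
m(u, H) = 5 + 3*H (m(u, H) = H*3 + 5 = 3*H + 5 = 5 + 3*H)
j(m(8, -2), -60)*(-129) = -39*(-129) = 5031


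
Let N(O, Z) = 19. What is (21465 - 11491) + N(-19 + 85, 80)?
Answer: 9993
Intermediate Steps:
(21465 - 11491) + N(-19 + 85, 80) = (21465 - 11491) + 19 = 9974 + 19 = 9993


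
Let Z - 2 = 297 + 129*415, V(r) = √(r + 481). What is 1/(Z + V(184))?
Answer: 53834/2898098891 - √665/2898098891 ≈ 1.8567e-5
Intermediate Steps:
V(r) = √(481 + r)
Z = 53834 (Z = 2 + (297 + 129*415) = 2 + (297 + 53535) = 2 + 53832 = 53834)
1/(Z + V(184)) = 1/(53834 + √(481 + 184)) = 1/(53834 + √665)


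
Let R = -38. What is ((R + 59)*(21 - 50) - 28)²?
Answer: 405769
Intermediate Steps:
((R + 59)*(21 - 50) - 28)² = ((-38 + 59)*(21 - 50) - 28)² = (21*(-29) - 28)² = (-609 - 28)² = (-637)² = 405769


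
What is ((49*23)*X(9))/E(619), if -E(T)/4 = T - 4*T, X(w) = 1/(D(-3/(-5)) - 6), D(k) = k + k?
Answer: -5635/178272 ≈ -0.031609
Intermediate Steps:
D(k) = 2*k
X(w) = -5/24 (X(w) = 1/(2*(-3/(-5)) - 6) = 1/(2*(-3*(-1/5)) - 6) = 1/(2*(3/5) - 6) = 1/(6/5 - 6) = 1/(-24/5) = -5/24)
E(T) = 12*T (E(T) = -4*(T - 4*T) = -(-12)*T = 12*T)
((49*23)*X(9))/E(619) = ((49*23)*(-5/24))/((12*619)) = (1127*(-5/24))/7428 = -5635/24*1/7428 = -5635/178272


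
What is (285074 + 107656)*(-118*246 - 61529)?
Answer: -35564450610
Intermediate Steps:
(285074 + 107656)*(-118*246 - 61529) = 392730*(-29028 - 61529) = 392730*(-90557) = -35564450610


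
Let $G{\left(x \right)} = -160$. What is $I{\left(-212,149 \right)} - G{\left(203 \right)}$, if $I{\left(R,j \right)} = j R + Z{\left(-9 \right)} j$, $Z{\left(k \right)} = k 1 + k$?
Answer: $-34110$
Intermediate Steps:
$Z{\left(k \right)} = 2 k$ ($Z{\left(k \right)} = k + k = 2 k$)
$I{\left(R,j \right)} = - 18 j + R j$ ($I{\left(R,j \right)} = j R + 2 \left(-9\right) j = R j - 18 j = - 18 j + R j$)
$I{\left(-212,149 \right)} - G{\left(203 \right)} = 149 \left(-18 - 212\right) - -160 = 149 \left(-230\right) + 160 = -34270 + 160 = -34110$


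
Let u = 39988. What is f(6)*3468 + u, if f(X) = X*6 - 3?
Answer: 154432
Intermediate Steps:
f(X) = -3 + 6*X (f(X) = 6*X - 3 = -3 + 6*X)
f(6)*3468 + u = (-3 + 6*6)*3468 + 39988 = (-3 + 36)*3468 + 39988 = 33*3468 + 39988 = 114444 + 39988 = 154432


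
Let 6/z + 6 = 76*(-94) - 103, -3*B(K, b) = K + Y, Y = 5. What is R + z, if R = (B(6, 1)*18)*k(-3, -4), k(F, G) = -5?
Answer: 2393484/7253 ≈ 330.00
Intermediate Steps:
B(K, b) = -5/3 - K/3 (B(K, b) = -(K + 5)/3 = -(5 + K)/3 = -5/3 - K/3)
z = -6/7253 (z = 6/(-6 + (76*(-94) - 103)) = 6/(-6 + (-7144 - 103)) = 6/(-6 - 7247) = 6/(-7253) = 6*(-1/7253) = -6/7253 ≈ -0.00082724)
R = 330 (R = ((-5/3 - ⅓*6)*18)*(-5) = ((-5/3 - 2)*18)*(-5) = -11/3*18*(-5) = -66*(-5) = 330)
R + z = 330 - 6/7253 = 2393484/7253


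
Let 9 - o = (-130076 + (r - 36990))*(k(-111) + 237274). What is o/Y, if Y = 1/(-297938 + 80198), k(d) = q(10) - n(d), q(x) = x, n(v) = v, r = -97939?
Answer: -13698211088396160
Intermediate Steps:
k(d) = 10 - d
Y = -1/217740 (Y = 1/(-217740) = -1/217740 ≈ -4.5926e-6)
o = 62910861984 (o = 9 - (-130076 + (-97939 - 36990))*((10 - 1*(-111)) + 237274) = 9 - (-130076 - 134929)*((10 + 111) + 237274) = 9 - (-265005)*(121 + 237274) = 9 - (-265005)*237395 = 9 - 1*(-62910861975) = 9 + 62910861975 = 62910861984)
o/Y = 62910861984/(-1/217740) = 62910861984*(-217740) = -13698211088396160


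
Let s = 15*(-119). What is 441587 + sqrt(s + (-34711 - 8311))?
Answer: 441587 + I*sqrt(44807) ≈ 4.4159e+5 + 211.68*I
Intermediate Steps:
s = -1785
441587 + sqrt(s + (-34711 - 8311)) = 441587 + sqrt(-1785 + (-34711 - 8311)) = 441587 + sqrt(-1785 - 43022) = 441587 + sqrt(-44807) = 441587 + I*sqrt(44807)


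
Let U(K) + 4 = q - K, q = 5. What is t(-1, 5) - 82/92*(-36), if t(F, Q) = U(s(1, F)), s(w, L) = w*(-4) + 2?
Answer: 807/23 ≈ 35.087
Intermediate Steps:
s(w, L) = 2 - 4*w (s(w, L) = -4*w + 2 = 2 - 4*w)
U(K) = 1 - K (U(K) = -4 + (5 - K) = 1 - K)
t(F, Q) = 3 (t(F, Q) = 1 - (2 - 4*1) = 1 - (2 - 4) = 1 - 1*(-2) = 1 + 2 = 3)
t(-1, 5) - 82/92*(-36) = 3 - 82/92*(-36) = 3 - 82*1/92*(-36) = 3 - 41/46*(-36) = 3 + 738/23 = 807/23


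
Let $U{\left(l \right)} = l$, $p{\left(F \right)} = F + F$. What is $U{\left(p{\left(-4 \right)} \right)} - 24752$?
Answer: $-24760$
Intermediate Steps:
$p{\left(F \right)} = 2 F$
$U{\left(p{\left(-4 \right)} \right)} - 24752 = 2 \left(-4\right) - 24752 = -8 - 24752 = -24760$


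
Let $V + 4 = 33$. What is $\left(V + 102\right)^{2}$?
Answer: $17161$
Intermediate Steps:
$V = 29$ ($V = -4 + 33 = 29$)
$\left(V + 102\right)^{2} = \left(29 + 102\right)^{2} = 131^{2} = 17161$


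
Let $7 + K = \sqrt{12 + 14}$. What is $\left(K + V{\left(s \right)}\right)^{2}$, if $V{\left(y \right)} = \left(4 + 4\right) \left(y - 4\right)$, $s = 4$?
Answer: $\left(7 - \sqrt{26}\right)^{2} \approx 3.6137$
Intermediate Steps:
$V{\left(y \right)} = -32 + 8 y$ ($V{\left(y \right)} = 8 \left(-4 + y\right) = -32 + 8 y$)
$K = -7 + \sqrt{26}$ ($K = -7 + \sqrt{12 + 14} = -7 + \sqrt{26} \approx -1.901$)
$\left(K + V{\left(s \right)}\right)^{2} = \left(\left(-7 + \sqrt{26}\right) + \left(-32 + 8 \cdot 4\right)\right)^{2} = \left(\left(-7 + \sqrt{26}\right) + \left(-32 + 32\right)\right)^{2} = \left(\left(-7 + \sqrt{26}\right) + 0\right)^{2} = \left(-7 + \sqrt{26}\right)^{2}$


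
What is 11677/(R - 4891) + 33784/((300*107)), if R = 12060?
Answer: 1441657/537675 ≈ 2.6813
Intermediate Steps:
11677/(R - 4891) + 33784/((300*107)) = 11677/(12060 - 4891) + 33784/((300*107)) = 11677/7169 + 33784/32100 = 11677*(1/7169) + 33784*(1/32100) = 11677/7169 + 8446/8025 = 1441657/537675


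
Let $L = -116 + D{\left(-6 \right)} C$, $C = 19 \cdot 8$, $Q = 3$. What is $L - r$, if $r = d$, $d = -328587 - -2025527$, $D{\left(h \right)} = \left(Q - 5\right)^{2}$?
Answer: $-1696448$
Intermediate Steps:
$C = 152$
$D{\left(h \right)} = 4$ ($D{\left(h \right)} = \left(3 - 5\right)^{2} = \left(-2\right)^{2} = 4$)
$L = 492$ ($L = -116 + 4 \cdot 152 = -116 + 608 = 492$)
$d = 1696940$ ($d = -328587 + 2025527 = 1696940$)
$r = 1696940$
$L - r = 492 - 1696940 = -1696448$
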